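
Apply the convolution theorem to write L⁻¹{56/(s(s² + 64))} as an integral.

56/(s(s² + 64)) = (1/s)·(56/(s² + 64)) = L{1}·L{7·sin(8t)}. So f(t) = 1*(7·sin(8t)) = ∫₀ᵗ 7·sin(8τ) dτ

Final answer: ∫₀ᵗ 7·sin(8τ) dτ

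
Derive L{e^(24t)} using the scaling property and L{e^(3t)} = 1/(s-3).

Using L{f(at)} = (1/a)F(s/a) with a=8 and f(t) = e^(3t): L{e^(24t)} = (1/8) · 1/((s/8)-3) = (1/8) · 8/(s-24) = 1/(s-24)

Final answer: 1/(s-24)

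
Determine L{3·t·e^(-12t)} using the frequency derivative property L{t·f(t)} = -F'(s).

L{e^(-12t)} = 1/(s+12). By frequency derivative: L{t·e^(-12t)} = -d/ds[1/(s+12)] = -(-1)/(s+12)² = 1/(s+12)². Then L{3·t·e^(-12t)} = 3·1/(s+12)² = 3/(s+12)²

Final answer: 3/(s+12)²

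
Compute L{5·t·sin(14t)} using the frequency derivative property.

L{sin(14t)} = 14/(s² + 196). By L{t·f(t)} = -F'(s): -d/ds[14/(s² + 196)] = -(14)·(-2s)/(s² + 196)² = 28s/(s² + 196)². Then L{5·t·sin(14t)} = 5·28s/(s² + 196)² = 140s/(s² + 196)²

Final answer: 140s/(s² + 196)²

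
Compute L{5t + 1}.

L{5t + 1} = 5·L{t} + L{1} = 5/s² + 1/s

Final answer: 5/s² + 1/s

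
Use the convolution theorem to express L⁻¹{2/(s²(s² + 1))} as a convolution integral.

2/(s²(s² + 1)) = (1/s²)·(2/(s² + 1)) = L{t}·L{2·sin(t)}. So f(t) = t*(2·sin(t)) = ∫₀ᵗ 2τ·sin((t-τ)) dτ

Final answer: ∫₀ᵗ 2τ·sin((t-τ)) dτ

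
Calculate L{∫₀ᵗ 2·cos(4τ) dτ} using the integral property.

L{∫₀ᵗ f(τ)dτ} = F(s)/s with F(s) = 2s/(s² + 16), so the result is (2s/(s² + 16))/s = 2/(s² + 16)

Final answer: 2/(s² + 16)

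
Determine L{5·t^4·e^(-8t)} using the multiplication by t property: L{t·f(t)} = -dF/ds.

Using L{t^n·e^(at)} = n!/(s-a)^(n+1), L{t^4·e^(-8t)} = 24/(s+8)^5, so L{5·t^4·e^(-8t)} = 5·24/(s+8)^5 = 120/(s+8)^5

Final answer: 120/(s+8)^5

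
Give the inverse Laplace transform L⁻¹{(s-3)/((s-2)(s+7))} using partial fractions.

Using partial fractions, f(t) = (-e^(2t) + 10e^(-7t))/9

Final answer: (-e^(2t) + 10e^(-7t))/9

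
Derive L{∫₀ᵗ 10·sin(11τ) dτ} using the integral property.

L{∫₀ᵗ f(τ)dτ} = F(s)/s with F(s) = 110/(s² + 121), so the result is (110/(s² + 121))/s = 110/(s(s² + 121))

Final answer: 110/(s(s² + 121))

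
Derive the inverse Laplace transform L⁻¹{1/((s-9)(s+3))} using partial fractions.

Decompose: A/(s-9) + B/(s+3). A = 1/12, B = -1/12. f(t) = (e^(9t) - e^(-3t))/12

Final answer: (e^(9t) - e^(-3t))/12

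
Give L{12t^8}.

L{t^n} = n!/s^(n+1). So L{12t^8} = 12·8!/s^9 = 483840/s^9

Final answer: 483840/s^9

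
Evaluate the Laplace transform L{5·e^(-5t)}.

L{e^(at)} = 1/(s-a), so L{e^(-5t)} = 1/(s+5). Then L{5·e^(-5t)} = 5/(s+5)

Final answer: 5/(s+5)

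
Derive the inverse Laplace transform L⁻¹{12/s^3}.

L⁻¹{n!/s^(n+1)} = t^n with n=2. So L⁻¹{2/s^3} = t^2, and L⁻¹{12/s^3} = (12/2)·t^2 = 6·t^2

Final answer: 6·t^2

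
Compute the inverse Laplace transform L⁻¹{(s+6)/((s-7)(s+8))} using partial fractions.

Using partial fractions, f(t) = (13e^(7t) + 2e^(-8t))/15

Final answer: (13e^(7t) + 2e^(-8t))/15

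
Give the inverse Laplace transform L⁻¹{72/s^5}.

L⁻¹{n!/s^(n+1)} = t^n with n=4. So L⁻¹{24/s^5} = t^4, and L⁻¹{72/s^5} = (72/24)·t^4 = 3·t^4

Final answer: 3·t^4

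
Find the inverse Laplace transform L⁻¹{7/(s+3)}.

L⁻¹{1/(s-a)} = e^(at), so L⁻¹{1/(s+3)} = e^(-3t), and L⁻¹{7/(s+3)} = 7·e^(-3t)

Final answer: 7·e^(-3t)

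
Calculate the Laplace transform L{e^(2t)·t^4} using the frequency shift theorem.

L{e^(at)·t^n} = n!/(s-a)^(n+1), so L{e^(2t)·t^4} = 24/(s-2)^5

Final answer: 24/(s-2)^5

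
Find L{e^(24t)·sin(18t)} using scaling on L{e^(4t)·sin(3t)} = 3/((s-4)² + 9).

Scaling with a=6: L{e^(24t)·sin(18t)} = (1/6) · 3/((s/6-4)² + 9). Simplifying: 18/((s-24)² + 324)

Final answer: 18/((s-24)² + 324)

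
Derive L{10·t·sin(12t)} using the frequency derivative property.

L{sin(12t)} = 12/(s² + 144). By L{t·f(t)} = -F'(s): -d/ds[12/(s² + 144)] = -(12)·(-2s)/(s² + 144)² = 24s/(s² + 144)². Then L{10·t·sin(12t)} = 10·24s/(s² + 144)² = 240s/(s² + 144)²

Final answer: 240s/(s² + 144)²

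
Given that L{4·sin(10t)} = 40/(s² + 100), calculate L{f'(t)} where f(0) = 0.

L{f'(t)} = s·F(s) - f(0) = s·40/(s² + 100) - 0 = 40s/(s² + 100)

Final answer: 40s/(s² + 100)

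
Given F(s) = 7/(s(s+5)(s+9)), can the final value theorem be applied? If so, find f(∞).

Poles of sF(s) = 7/((s+5)(s+9)) are at s = -5 and s = -9, both in the left half-plane. Theorem applies. f(∞) = lim_{s→0} sF(s) = 7/(5·9) = 7/45

Final answer: 7/45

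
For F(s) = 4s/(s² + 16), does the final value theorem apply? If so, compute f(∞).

The final value theorem requires all poles of sF(s) in the left half-plane. sF(s) = 4s²/(s² + 16) has poles at s = ±4i (imaginary axis). Theorem does NOT apply (oscillatory system).

Final answer: Not applicable (oscillatory)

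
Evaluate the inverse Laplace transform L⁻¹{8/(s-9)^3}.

L⁻¹{n!/(s-a)^(n+1)} = t^n·e^(at) with n=2, a=9. So L⁻¹{2/(s-9)^3} = t^2·e^(9t), and L⁻¹{8/(s-9)^3} = (8/2)·t^2·e^(9t) = 4·t^2·e^(9t)

Final answer: 4·t^2·e^(9t)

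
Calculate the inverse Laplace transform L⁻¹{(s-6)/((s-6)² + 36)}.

Using frequency shift, L⁻¹{(s-6)/((s-6)² + 36)} = e^(6t)·cos(6t)

Final answer: e^(6t)·cos(6t)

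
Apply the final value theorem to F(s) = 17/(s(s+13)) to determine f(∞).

f(∞) = lim_{s→0} s·17/(s(s+13)) = lim_{s→0} 17/(s+13) = 17/13 = 17/13

Final answer: 17/13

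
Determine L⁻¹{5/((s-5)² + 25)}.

Form: b/((s-a)² + b²) → e^(at)sin(bt). With a=5, b=5

Final answer: e^(5t)·sin(5t)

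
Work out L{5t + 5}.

L{5t + 5} = 5·L{t} + 5·L{1} = 5/s² + 5/s

Final answer: 5/s² + 5/s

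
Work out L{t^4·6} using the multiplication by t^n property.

L{6} = 6/s. d^1/ds^1[1/s] = -1/s². d^2/ds^2[1/s] = 2/s^3. d^3/ds^3[1/s] = -6/s^4. d^4/ds^4[1/s] = 24/s^5. So L{t^4} = (-1)^{4}·24/s^5 = 24/s^5. Then L{t^4·6} = 6·24/s^5 = 144/s^5

Final answer: 144/s^5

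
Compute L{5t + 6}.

L{5t + 6} = 5·L{t} + 6·L{1} = 5/s² + 6/s

Final answer: 5/s² + 6/s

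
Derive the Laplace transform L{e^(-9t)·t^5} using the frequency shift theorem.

L{e^(at)·t^n} = n!/(s-a)^(n+1), so L{e^(-9t)·t^5} = 120/(s+9)^6

Final answer: 120/(s+9)^6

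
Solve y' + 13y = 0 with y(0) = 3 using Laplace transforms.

L{y'} + 13L{y} = 0. sY - 3 + 13Y = 0. Y(s+13) = 3. Y = 3/(s+13)

Final answer: y(t) = 3e^(-13t)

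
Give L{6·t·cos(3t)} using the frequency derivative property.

L{cos(3t)} = s/(s² + 9). Derivative: d/ds[s/(s² + 9)] = [(s² + 9) - s·2s]/(s² + 9)² = (9 - s²)/(s² + 9)². So L{t·cos(3t)} = -F'(s) = (s² - 9)/(s² + 9)². Then L{6·t·cos(3t)} = 6·(s² - 9)/(s² + 9)²

Final answer: 6·(s² - 9)/(s² + 9)²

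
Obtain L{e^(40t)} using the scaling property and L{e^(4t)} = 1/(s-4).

Using L{f(at)} = (1/a)F(s/a) with a=10 and f(t) = e^(4t): L{e^(40t)} = (1/10) · 1/((s/10)-4) = (1/10) · 10/(s-40) = 1/(s-40)

Final answer: 1/(s-40)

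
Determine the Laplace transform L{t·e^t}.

L{t^n·e^(at)} = n!/(s-a)^(n+1), so L{t·e^t} = 1/(s-1)^2

Final answer: 1/(s-1)^2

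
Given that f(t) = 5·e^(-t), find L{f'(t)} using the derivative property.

f(0) = 5, F(s) = 5/(s+1). L{f'(t)} = s·F(s) - f(0) = 5s/(s+1) - 5 = (5s - 5(s+1))/(s+1) = -5/(s+1)

Final answer: -5/(s+1)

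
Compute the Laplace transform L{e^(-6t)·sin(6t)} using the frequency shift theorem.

Frequency shift: L{e^(at)f(t)} = F(s-a). L{e^(-6t)·sin(6t)} = 6/((s+6)² + 36)

Final answer: 6/((s+6)² + 36)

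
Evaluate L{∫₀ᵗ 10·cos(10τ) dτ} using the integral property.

L{∫₀ᵗ f(τ)dτ} = F(s)/s with F(s) = 10s/(s² + 100), so the result is (10s/(s² + 100))/s = 10/(s² + 100)

Final answer: 10/(s² + 100)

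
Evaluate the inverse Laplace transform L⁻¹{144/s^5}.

L⁻¹{n!/s^(n+1)} = t^n with n=4. So L⁻¹{24/s^5} = t^4, and L⁻¹{144/s^5} = (144/24)·t^4 = 6·t^4

Final answer: 6·t^4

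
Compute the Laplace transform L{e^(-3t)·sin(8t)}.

L{e^(at)·sin(ωt)} = ω/((s-a)² + ω²), so L{e^(-3t)·sin(8t)} = 8/((s+3)² + 64)

Final answer: 8/((s+3)² + 64)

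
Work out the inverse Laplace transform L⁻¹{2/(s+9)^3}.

L⁻¹{n!/(s-a)^(n+1)} = t^n·e^(at), so L⁻¹{2/(s+9)^3} = t^2·e^(-9t)

Final answer: t^2·e^(-9t)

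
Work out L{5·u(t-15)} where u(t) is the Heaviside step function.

L{u(t-a)} = e^(-as)/s. Here a=15, so L{u(t-15)} = e^(-15s)/s, and L{5·u(t-15)} = 5·e^(-15s)/s

Final answer: 5·e^(-15s)/s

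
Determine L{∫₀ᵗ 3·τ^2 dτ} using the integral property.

L{∫₀ᵗ f(τ)dτ} = F(s)/s with f(t) = 3t^2. F(s) = 6/s^3, so L{∫₀ᵗ 3·τ^2 dτ} = (6/s^3)/s = 6/s^4. (Check: ∫₀ᵗ 3·τ^2 dτ = 3t^3/3.)

Final answer: 6/s^4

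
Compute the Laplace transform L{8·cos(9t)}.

L{cos(ωt)} = s/(s² + ω²), so L{cos(9t)} = s/(s² + 81). Then L{8·cos(9t)} = 8·s/(s² + 81) = 8s/(s² + 81)

Final answer: 8s/(s² + 81)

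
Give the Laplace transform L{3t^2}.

L{3t^2} = 3 · L{t^2} = 3 · 2/s^3 = 6/s^3

Final answer: 6/s^3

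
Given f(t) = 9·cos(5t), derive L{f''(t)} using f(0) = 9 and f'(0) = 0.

F(s) = 9s/(s² + 25). L{f''(t)} = s²F(s) - sf(0) - f'(0) = 9s³/(s² + 25) - 9s = (9s³ - 9s(s² + 25))/(s² + 25) = -225s/(s² + 25)

Final answer: -225s/(s² + 25)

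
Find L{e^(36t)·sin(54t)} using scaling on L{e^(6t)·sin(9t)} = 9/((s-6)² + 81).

Scaling with a=6: L{e^(36t)·sin(54t)} = (1/6) · 9/((s/6-6)² + 81). Simplifying: 54/((s-36)² + 2916)

Final answer: 54/((s-36)² + 2916)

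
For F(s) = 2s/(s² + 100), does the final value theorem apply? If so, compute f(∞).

The final value theorem requires all poles of sF(s) in the left half-plane. sF(s) = 2s²/(s² + 100) has poles at s = ±10i (imaginary axis). Theorem does NOT apply (oscillatory system).

Final answer: Not applicable (oscillatory)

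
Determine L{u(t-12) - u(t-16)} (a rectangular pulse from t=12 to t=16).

L{u(t-a)} = e^(-as)/s. L{u(t-12) - u(t-16)} = (e^(-12s) - e^(-16s))/s

Final answer: (e^(-12s) - e^(-16s))/s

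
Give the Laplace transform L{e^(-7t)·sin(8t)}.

L{e^(at)·sin(ωt)} = ω/((s-a)² + ω²), so L{e^(-7t)·sin(8t)} = 8/((s+7)² + 64)

Final answer: 8/((s+7)² + 64)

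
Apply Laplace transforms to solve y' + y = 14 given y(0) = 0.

sY + Y = 14/s. Y = 14/(s(s+1)). Partial fractions: Y = 14/s - 14/(s+1)

Final answer: y(t) = 14(1 - e^(-t))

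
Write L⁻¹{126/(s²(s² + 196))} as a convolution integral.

126/(s²(s² + 196)) = (1/s²)·(126/(s² + 196)) = L{t}·L{9·sin(14t)}. So f(t) = t*(9·sin(14t)) = ∫₀ᵗ 9τ·sin(14(t-τ)) dτ

Final answer: ∫₀ᵗ 9τ·sin(14(t-τ)) dτ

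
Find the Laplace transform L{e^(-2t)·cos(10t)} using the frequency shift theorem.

Frequency shift: L{e^(at)f(t)} = F(s-a). L{e^(-2t)·cos(10t)} = (s+2)/((s+2)² + 100)

Final answer: (s+2)/((s+2)² + 100)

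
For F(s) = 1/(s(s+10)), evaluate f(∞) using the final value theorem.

f(∞) = lim_{s→0} s·1/(s(s+10)) = lim_{s→0} 1/(s+10) = 1/10 = 1/10

Final answer: 1/10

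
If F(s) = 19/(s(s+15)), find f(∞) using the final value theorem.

f(∞) = lim_{s→0} s·19/(s(s+15)) = lim_{s→0} 19/(s+15) = 19/15 = 19/15

Final answer: 19/15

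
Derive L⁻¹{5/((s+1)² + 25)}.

Form: b/((s-a)² + b²) → e^(at)sin(bt). With a=-1, b=5

Final answer: e^(-t)·sin(5t)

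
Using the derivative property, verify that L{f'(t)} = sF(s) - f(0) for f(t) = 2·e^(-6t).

f'(t) = -12e^(-6t). Direct: L{f'(t)} = -12/(s+6). Property: s·2/(s+6) - 2 = (2s - 2(s+6))/(s+6) = -12/(s+6). ✓

Final answer: -12/(s+6)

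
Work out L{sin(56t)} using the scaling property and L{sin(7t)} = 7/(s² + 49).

Using L{f(at)} = (1/a)F(s/a) with a=8: L{sin(56t)} = (1/8) · 7/((s/8)² + 49) = (1/8) · 7·64/(s² + 3136) = 56/(s² + 3136)

Final answer: 56/(s² + 3136)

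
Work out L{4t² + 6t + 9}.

L{4t² + 6t + 9} = 4·2/s³ + 6/s² + 9/s = 8/s³ + 6/s² + 9/s

Final answer: 8/s³ + 6/s² + 9/s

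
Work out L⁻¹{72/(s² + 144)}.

This is the form c·a/(s² + a²) with a = 12, c = 6. L⁻¹ = 6·sin(12t)

Final answer: 6·sin(12t)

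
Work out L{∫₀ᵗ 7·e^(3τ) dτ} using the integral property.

L{∫₀ᵗ f(τ)dτ} = F(s)/s with F(s) = 7/(s-3), so L{∫₀ᵗ 7·e^(3τ) dτ} = 7/(s(s-3))

Final answer: 7/(s(s-3))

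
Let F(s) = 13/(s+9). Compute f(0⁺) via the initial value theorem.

f(0⁺) = lim_{s→∞} s·13/(s+9) = lim_{s→∞} 13s/(s+9) = 13

Final answer: 13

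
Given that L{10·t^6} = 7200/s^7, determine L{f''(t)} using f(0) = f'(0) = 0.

L{f''(t)} = s²F(s) - sf(0) - f'(0) = s²·7200/s^7 - 0 - 0 = 7200/s^5

Final answer: 7200/s^5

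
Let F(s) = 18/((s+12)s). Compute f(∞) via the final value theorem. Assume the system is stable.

f(∞) = lim_{s→0} sF(s) = lim_{s→0} 18/(s+12) = 3/2

Final answer: 3/2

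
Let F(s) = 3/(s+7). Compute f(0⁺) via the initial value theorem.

f(0⁺) = lim_{s→∞} s·3/(s+7) = lim_{s→∞} 3s/(s+7) = 3

Final answer: 3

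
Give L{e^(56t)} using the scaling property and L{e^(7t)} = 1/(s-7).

Using L{f(at)} = (1/a)F(s/a) with a=8 and f(t) = e^(7t): L{e^(56t)} = (1/8) · 1/((s/8)-7) = (1/8) · 8/(s-56) = 1/(s-56)

Final answer: 1/(s-56)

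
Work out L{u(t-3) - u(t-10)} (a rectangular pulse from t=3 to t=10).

L{u(t-a)} = e^(-as)/s. L{u(t-3) - u(t-10)} = (e^(-3s) - e^(-10s))/s

Final answer: (e^(-3s) - e^(-10s))/s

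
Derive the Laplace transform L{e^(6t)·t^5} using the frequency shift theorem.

L{e^(at)·t^n} = n!/(s-a)^(n+1), so L{e^(6t)·t^5} = 120/(s-6)^6

Final answer: 120/(s-6)^6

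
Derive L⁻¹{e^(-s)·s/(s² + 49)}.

L⁻¹{s/(s² + 49)} = cos(7t). By the time shift theorem, L⁻¹{e^(-as)F(s)} = u(t-a)f(t-a) with a=1, so L⁻¹{e^(-s)·s/(s² + 49)} = u(t-1)·cos(7(t-1))

Final answer: u(t-1)·cos(7(t-1))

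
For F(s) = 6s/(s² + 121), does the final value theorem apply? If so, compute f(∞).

The final value theorem requires all poles of sF(s) in the left half-plane. sF(s) = 6s²/(s² + 121) has poles at s = ±11i (imaginary axis). Theorem does NOT apply (oscillatory system).

Final answer: Not applicable (oscillatory)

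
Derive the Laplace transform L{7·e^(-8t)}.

L{e^(at)} = 1/(s-a), so L{e^(-8t)} = 1/(s+8). Then L{7·e^(-8t)} = 7/(s+8)

Final answer: 7/(s+8)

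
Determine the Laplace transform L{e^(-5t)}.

L{e^(at)} = 1/(s-a), so L{e^(-5t)} = 1/(s+5)

Final answer: 1/(s+5)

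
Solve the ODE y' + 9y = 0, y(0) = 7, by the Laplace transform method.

L{y'} + 9L{y} = 0. sY - 7 + 9Y = 0. Y(s+9) = 7. Y = 7/(s+9)

Final answer: y(t) = 7e^(-9t)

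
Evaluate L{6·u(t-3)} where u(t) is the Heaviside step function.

L{u(t-a)} = e^(-as)/s. Here a=3, so L{u(t-3)} = e^(-3s)/s, and L{6·u(t-3)} = 6·e^(-3s)/s

Final answer: 6·e^(-3s)/s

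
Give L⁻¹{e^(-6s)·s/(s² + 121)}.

L⁻¹{s/(s² + 121)} = cos(11t). By the time shift theorem, L⁻¹{e^(-as)F(s)} = u(t-a)f(t-a) with a=6, so L⁻¹{e^(-6s)·s/(s² + 121)} = u(t-6)·cos(11(t-6))

Final answer: u(t-6)·cos(11(t-6))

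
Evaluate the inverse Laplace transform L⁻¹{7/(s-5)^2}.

L⁻¹{n!/(s-a)^(n+1)} = t^n·e^(at) with n=1, a=5. So L⁻¹{1/(s-5)^2} = t·e^(5t), and L⁻¹{7/(s-5)^2} = (7/1)·t·e^(5t) = 7·t·e^(5t)

Final answer: 7·t·e^(5t)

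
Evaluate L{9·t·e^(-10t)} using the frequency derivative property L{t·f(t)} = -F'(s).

L{e^(-10t)} = 1/(s+10). By frequency derivative: L{t·e^(-10t)} = -d/ds[1/(s+10)] = -(-1)/(s+10)² = 1/(s+10)². Then L{9·t·e^(-10t)} = 9·1/(s+10)² = 9/(s+10)²

Final answer: 9/(s+10)²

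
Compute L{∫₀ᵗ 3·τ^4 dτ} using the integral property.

L{∫₀ᵗ f(τ)dτ} = F(s)/s with f(t) = 3t^4. F(s) = 72/s^5, so L{∫₀ᵗ 3·τ^4 dτ} = (72/s^5)/s = 72/s^6. (Check: ∫₀ᵗ 3·τ^4 dτ = 3t^5/5.)

Final answer: 72/s^6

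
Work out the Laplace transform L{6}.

L{6} = 6 · L{1} = 6/s

Final answer: 6/s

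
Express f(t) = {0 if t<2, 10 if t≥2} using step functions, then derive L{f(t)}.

f(t) = 10·u(t-2). L{u(t-2)} = e^(-2s)/s, so L{f(t)} = 10·e^(-2s)/s

Final answer: 10·e^(-2s)/s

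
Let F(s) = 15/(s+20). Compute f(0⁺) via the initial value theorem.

f(0⁺) = lim_{s→∞} s·15/(s+20) = lim_{s→∞} 15s/(s+20) = 15

Final answer: 15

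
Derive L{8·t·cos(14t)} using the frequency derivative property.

L{cos(14t)} = s/(s² + 196). Derivative: d/ds[s/(s² + 196)] = [(s² + 196) - s·2s]/(s² + 196)² = (196 - s²)/(s² + 196)². So L{t·cos(14t)} = -F'(s) = (s² - 196)/(s² + 196)². Then L{8·t·cos(14t)} = 8·(s² - 196)/(s² + 196)²

Final answer: 8·(s² - 196)/(s² + 196)²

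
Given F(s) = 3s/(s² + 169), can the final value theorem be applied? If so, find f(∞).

The final value theorem requires all poles of sF(s) in the left half-plane. sF(s) = 3s²/(s² + 169) has poles at s = ±13i (imaginary axis). Theorem does NOT apply (oscillatory system).

Final answer: Not applicable (oscillatory)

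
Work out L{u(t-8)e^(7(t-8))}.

u(t-a)f(t-a) with f(t)=e^(7t). L{e^(7t)} = 1/(s-7). By time shift: e^(-8s)/(s-7)

Final answer: e^(-8s)/(s-7)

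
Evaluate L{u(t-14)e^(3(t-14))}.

u(t-a)f(t-a) with f(t)=e^(3t). L{e^(3t)} = 1/(s-3). By time shift: e^(-14s)/(s-3)

Final answer: e^(-14s)/(s-3)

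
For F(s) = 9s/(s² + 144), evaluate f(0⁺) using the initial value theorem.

f(0⁺) = lim_{s→∞} s·9s/(s² + 144) = lim_{s→∞} 9s²/(s² + 144) = 9

Final answer: 9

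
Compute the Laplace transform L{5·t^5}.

L{t^n} = n!/s^(n+1), so L{t^5} = 120/s^6. Then L{5·t^5} = 5·120/s^6 = 600/s^6

Final answer: 600/s^6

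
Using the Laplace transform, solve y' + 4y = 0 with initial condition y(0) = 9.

L{y'} + 4L{y} = 0. sY - 9 + 4Y = 0. Y(s+4) = 9. Y = 9/(s+4)

Final answer: y(t) = 9e^(-4t)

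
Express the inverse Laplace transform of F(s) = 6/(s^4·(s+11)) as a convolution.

6/(s^4·(s+11)) = (6/s^4)·(1/(s+11)) = L{t^3}·L{e^(-11t)}. So f(t) = t^3*e^(-11t) = ∫₀ᵗ τ^3·e^(-11(t-τ)) dτ

Final answer: ∫₀ᵗ τ^3·e^(-11(t-τ)) dτ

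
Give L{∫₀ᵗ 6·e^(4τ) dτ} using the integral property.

L{∫₀ᵗ f(τ)dτ} = F(s)/s with F(s) = 6/(s-4), so L{∫₀ᵗ 6·e^(4τ) dτ} = 6/(s(s-4))

Final answer: 6/(s(s-4))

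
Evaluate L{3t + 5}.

L{3t + 5} = 3·L{t} + 5·L{1} = 3/s² + 5/s

Final answer: 3/s² + 5/s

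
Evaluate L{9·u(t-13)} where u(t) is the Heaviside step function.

L{u(t-a)} = e^(-as)/s. Here a=13, so L{u(t-13)} = e^(-13s)/s, and L{9·u(t-13)} = 9·e^(-13s)/s

Final answer: 9·e^(-13s)/s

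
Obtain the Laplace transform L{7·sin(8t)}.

L{sin(ωt)} = ω/(s² + ω²), so L{sin(8t)} = 8/(s² + 64). Then L{7·sin(8t)} = 7·8/(s² + 64) = 56/(s² + 64)

Final answer: 56/(s² + 64)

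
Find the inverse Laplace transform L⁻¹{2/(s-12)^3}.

L⁻¹{n!/(s-a)^(n+1)} = t^n·e^(at), so L⁻¹{2/(s-12)^3} = t^2·e^(12t)

Final answer: t^2·e^(12t)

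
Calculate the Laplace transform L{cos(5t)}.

L{cos(ωt)} = s/(s² + ω²), so L{cos(5t)} = s/(s² + 25)

Final answer: s/(s² + 25)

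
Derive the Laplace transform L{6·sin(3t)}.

L{sin(ωt)} = ω/(s² + ω²), so L{sin(3t)} = 3/(s² + 9). Then L{6·sin(3t)} = 6·3/(s² + 9) = 18/(s² + 9)

Final answer: 18/(s² + 9)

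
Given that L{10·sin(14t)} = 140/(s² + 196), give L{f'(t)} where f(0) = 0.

L{f'(t)} = s·F(s) - f(0) = s·140/(s² + 196) - 0 = 140s/(s² + 196)

Final answer: 140s/(s² + 196)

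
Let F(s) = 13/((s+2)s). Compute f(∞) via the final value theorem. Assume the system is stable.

f(∞) = lim_{s→0} sF(s) = lim_{s→0} 13/(s+2) = 13/2

Final answer: 13/2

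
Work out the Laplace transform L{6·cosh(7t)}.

L{cosh(ωt)} = s/(s² - ω²), so L{cosh(7t)} = s/(s² - 49). Then L{6·cosh(7t)} = 6·s/(s² - 49) = 6s/(s² - 49)

Final answer: 6s/(s² - 49)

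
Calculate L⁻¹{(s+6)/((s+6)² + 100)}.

Using frequency shift: L⁻¹{(s-a)/((s-a)² + b²)} = e^(at)cos(bt). Here a=-6, b=10

Final answer: e^(-6t)·cos(10t)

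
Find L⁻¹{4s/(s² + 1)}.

This is the form c·s/(s² + a²) with a = 1, c = 4. L⁻¹ = 4·cos(t)

Final answer: 4·cos(t)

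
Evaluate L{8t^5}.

L{t^n} = n!/s^(n+1). So L{8t^5} = 8·5!/s^6 = 960/s^6

Final answer: 960/s^6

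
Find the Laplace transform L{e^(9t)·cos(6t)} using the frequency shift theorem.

Frequency shift: L{e^(at)f(t)} = F(s-a). L{e^(9t)·cos(6t)} = (s-9)/((s-9)² + 36)

Final answer: (s-9)/((s-9)² + 36)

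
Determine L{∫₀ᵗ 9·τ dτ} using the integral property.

L{∫₀ᵗ f(τ)dτ} = F(s)/s with f(t) = 9t. F(s) = 9/s^2, so L{∫₀ᵗ 9·τ dτ} = (9/s^2)/s = 9/s^3. (Check: ∫₀ᵗ 9·τ dτ = 9t^2/2.)

Final answer: 9/s^3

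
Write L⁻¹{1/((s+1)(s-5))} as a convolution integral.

1/((s+1)(s-5)) = (1/(s+1))·(1/(s-5)) = L{e^(-t)}·L{e^(5t)}. So f(t) = e^(-t)*e^(5t) = ∫₀ᵗ e^(-τ)·e^(5(t-τ)) dτ

Final answer: ∫₀ᵗ e^(-τ)·e^(5(t-τ)) dτ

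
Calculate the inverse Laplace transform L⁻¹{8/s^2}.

L⁻¹{n!/s^(n+1)} = t^n with n=1. So L⁻¹{1/s^2} = t, and L⁻¹{8/s^2} = (8/1)·t = 8·t

Final answer: 8·t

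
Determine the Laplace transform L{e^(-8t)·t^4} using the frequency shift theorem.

L{e^(at)·t^n} = n!/(s-a)^(n+1), so L{e^(-8t)·t^4} = 24/(s+8)^5

Final answer: 24/(s+8)^5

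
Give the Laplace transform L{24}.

L{24} = 24 · L{1} = 24/s

Final answer: 24/s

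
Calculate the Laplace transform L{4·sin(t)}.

L{sin(ωt)} = ω/(s² + ω²), so L{sin(t)} = 1/(s² + 1). Then L{4·sin(t)} = 4·1/(s² + 1) = 4/(s² + 1)

Final answer: 4/(s² + 1)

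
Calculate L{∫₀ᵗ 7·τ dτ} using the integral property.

L{∫₀ᵗ f(τ)dτ} = F(s)/s with f(t) = 7t. F(s) = 7/s^2, so L{∫₀ᵗ 7·τ dτ} = (7/s^2)/s = 7/s^3. (Check: ∫₀ᵗ 7·τ dτ = 7t^2/2.)

Final answer: 7/s^3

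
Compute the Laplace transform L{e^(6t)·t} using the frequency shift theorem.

L{e^(at)·t^n} = n!/(s-a)^(n+1), so L{e^(6t)·t} = 1/(s-6)^2

Final answer: 1/(s-6)^2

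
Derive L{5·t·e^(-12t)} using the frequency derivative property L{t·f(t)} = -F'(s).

L{e^(-12t)} = 1/(s+12). By frequency derivative: L{t·e^(-12t)} = -d/ds[1/(s+12)] = -(-1)/(s+12)² = 1/(s+12)². Then L{5·t·e^(-12t)} = 5·1/(s+12)² = 5/(s+12)²

Final answer: 5/(s+12)²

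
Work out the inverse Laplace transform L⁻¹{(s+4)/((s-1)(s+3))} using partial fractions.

Using partial fractions, f(t) = (5e^t - e^(-3t))/4

Final answer: (5e^t - e^(-3t))/4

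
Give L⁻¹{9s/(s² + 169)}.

This is the form c·s/(s² + a²) with a = 13, c = 9. L⁻¹ = 9·cos(13t)

Final answer: 9·cos(13t)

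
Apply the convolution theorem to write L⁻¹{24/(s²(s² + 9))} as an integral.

24/(s²(s² + 9)) = (1/s²)·(24/(s² + 9)) = L{t}·L{8·sin(3t)}. So f(t) = t*(8·sin(3t)) = ∫₀ᵗ 8τ·sin(3(t-τ)) dτ

Final answer: ∫₀ᵗ 8τ·sin(3(t-τ)) dτ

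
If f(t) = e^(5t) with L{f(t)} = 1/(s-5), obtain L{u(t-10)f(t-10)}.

Time shift theorem: L{u(t-a)f(t-a)} = e^(-as)F(s). Here a=10, F(s) = 1/(s-5), so L{u(t-10)f(t-10)} = e^(-10s)·1/(s-5)

Final answer: e^(-10s)·1/(s-5)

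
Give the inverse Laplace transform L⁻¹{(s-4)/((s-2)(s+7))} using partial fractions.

Using partial fractions, f(t) = (-2e^(2t) + 11e^(-7t))/9

Final answer: (-2e^(2t) + 11e^(-7t))/9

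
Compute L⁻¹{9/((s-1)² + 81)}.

Form: b/((s-a)² + b²) → e^(at)sin(bt). With a=1, b=9

Final answer: e^t·sin(9t)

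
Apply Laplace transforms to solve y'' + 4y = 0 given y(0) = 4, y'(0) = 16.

L{y''} + 4L{y} = 0. s²Y - 4s - 16 + 4Y = 0. Y(s² + 4) = 4s + 16. Y = (4s + 16)/(s² + 4). Inverting: y(t) = 4cos(2t) + 8sin(2t)

Final answer: y(t) = 4cos(2t) + 8sin(2t)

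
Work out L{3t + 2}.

L{3t + 2} = 3·L{t} + 2·L{1} = 3/s² + 2/s

Final answer: 3/s² + 2/s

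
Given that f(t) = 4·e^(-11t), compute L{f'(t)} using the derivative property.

f(0) = 4, F(s) = 4/(s+11). L{f'(t)} = s·F(s) - f(0) = 4s/(s+11) - 4 = (4s - 4(s+11))/(s+11) = -44/(s+11)

Final answer: -44/(s+11)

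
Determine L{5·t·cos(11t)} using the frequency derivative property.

L{cos(11t)} = s/(s² + 121). Derivative: d/ds[s/(s² + 121)] = [(s² + 121) - s·2s]/(s² + 121)² = (121 - s²)/(s² + 121)². So L{t·cos(11t)} = -F'(s) = (s² - 121)/(s² + 121)². Then L{5·t·cos(11t)} = 5·(s² - 121)/(s² + 121)²

Final answer: 5·(s² - 121)/(s² + 121)²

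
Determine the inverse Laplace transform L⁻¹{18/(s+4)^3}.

L⁻¹{n!/(s-a)^(n+1)} = t^n·e^(at) with n=2, a=-4. So L⁻¹{2/(s+4)^3} = t^2·e^(-4t), and L⁻¹{18/(s+4)^3} = (18/2)·t^2·e^(-4t) = 9·t^2·e^(-4t)

Final answer: 9·t^2·e^(-4t)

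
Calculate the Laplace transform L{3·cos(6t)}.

L{cos(ωt)} = s/(s² + ω²), so L{cos(6t)} = s/(s² + 36). Then L{3·cos(6t)} = 3·s/(s² + 36) = 3s/(s² + 36)

Final answer: 3s/(s² + 36)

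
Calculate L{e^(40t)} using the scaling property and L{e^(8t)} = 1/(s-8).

Using L{f(at)} = (1/a)F(s/a) with a=5 and f(t) = e^(8t): L{e^(40t)} = (1/5) · 1/((s/5)-8) = (1/5) · 5/(s-40) = 1/(s-40)

Final answer: 1/(s-40)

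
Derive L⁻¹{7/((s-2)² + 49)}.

Form: b/((s-a)² + b²) → e^(at)sin(bt). With a=2, b=7

Final answer: e^(2t)·sin(7t)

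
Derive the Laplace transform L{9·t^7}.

L{t^n} = n!/s^(n+1), so L{t^7} = 5040/s^8. Then L{9·t^7} = 9·5040/s^8 = 45360/s^8

Final answer: 45360/s^8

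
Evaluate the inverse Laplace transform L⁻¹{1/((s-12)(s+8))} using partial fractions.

Decompose: A/(s-12) + B/(s+8). A = 1/20, B = -1/20. f(t) = (e^(12t) - e^(-8t))/20

Final answer: (e^(12t) - e^(-8t))/20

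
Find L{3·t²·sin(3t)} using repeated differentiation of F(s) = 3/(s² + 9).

F(s) = 3/(s² + 9). F'(s) = -6s/(s² + 9)². F''(s) = -6(9 - 3s²)/(s² + 9)³ = (18s² - 54)/(s² + 9)³. So L{t²·sin(3t)} = (-1)² F''(s) = (18s² - 54)/(s² + 9)³. Then L{3·t²·sin(3t)} = 3·(18s² - 54)/(s² + 9)³ = (54s² - 162)/(s² + 9)³

Final answer: (54s² - 162)/(s² + 9)³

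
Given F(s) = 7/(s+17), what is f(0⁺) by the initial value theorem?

f(0⁺) = lim_{s→∞} s·7/(s+17) = lim_{s→∞} 7s/(s+17) = 7

Final answer: 7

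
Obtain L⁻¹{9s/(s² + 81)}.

This is the form c·s/(s² + a²) with a = 9, c = 9. L⁻¹ = 9·cos(9t)

Final answer: 9·cos(9t)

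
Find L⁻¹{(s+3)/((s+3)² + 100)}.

Using frequency shift: L⁻¹{(s-a)/((s-a)² + b²)} = e^(at)cos(bt). Here a=-3, b=10

Final answer: e^(-3t)·cos(10t)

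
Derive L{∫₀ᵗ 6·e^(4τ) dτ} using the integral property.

L{∫₀ᵗ f(τ)dτ} = F(s)/s with F(s) = 6/(s-4), so L{∫₀ᵗ 6·e^(4τ) dτ} = 6/(s(s-4))

Final answer: 6/(s(s-4))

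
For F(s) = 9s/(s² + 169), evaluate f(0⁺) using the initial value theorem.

f(0⁺) = lim_{s→∞} s·9s/(s² + 169) = lim_{s→∞} 9s²/(s² + 169) = 9

Final answer: 9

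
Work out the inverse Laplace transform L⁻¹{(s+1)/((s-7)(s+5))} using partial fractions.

Using partial fractions, f(t) = (8e^(7t) + 4e^(-5t))/12

Final answer: (8e^(7t) + 4e^(-5t))/12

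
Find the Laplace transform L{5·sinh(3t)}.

L{sinh(ωt)} = ω/(s² - ω²), so L{sinh(3t)} = 3/(s² - 9). Then L{5·sinh(3t)} = 5·3/(s² - 9) = 15/(s² - 9)

Final answer: 15/(s² - 9)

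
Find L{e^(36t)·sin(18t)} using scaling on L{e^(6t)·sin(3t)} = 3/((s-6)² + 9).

Scaling with a=6: L{e^(36t)·sin(18t)} = (1/6) · 3/((s/6-6)² + 9). Simplifying: 18/((s-36)² + 324)

Final answer: 18/((s-36)² + 324)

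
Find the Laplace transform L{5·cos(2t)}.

L{cos(ωt)} = s/(s² + ω²), so L{cos(2t)} = s/(s² + 4). Then L{5·cos(2t)} = 5·s/(s² + 4) = 5s/(s² + 4)

Final answer: 5s/(s² + 4)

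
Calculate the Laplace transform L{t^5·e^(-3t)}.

L{t^n·e^(at)} = n!/(s-a)^(n+1), so L{t^5·e^(-3t)} = 120/(s+3)^6

Final answer: 120/(s+3)^6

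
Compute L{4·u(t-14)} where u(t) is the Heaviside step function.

L{u(t-a)} = e^(-as)/s. Here a=14, so L{u(t-14)} = e^(-14s)/s, and L{4·u(t-14)} = 4·e^(-14s)/s

Final answer: 4·e^(-14s)/s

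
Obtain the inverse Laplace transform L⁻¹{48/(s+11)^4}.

L⁻¹{n!/(s-a)^(n+1)} = t^n·e^(at) with n=3, a=-11. So L⁻¹{6/(s+11)^4} = t^3·e^(-11t), and L⁻¹{48/(s+11)^4} = (48/6)·t^3·e^(-11t) = 8·t^3·e^(-11t)

Final answer: 8·t^3·e^(-11t)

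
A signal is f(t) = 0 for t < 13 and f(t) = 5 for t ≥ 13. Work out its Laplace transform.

f(t) = 5·u(t-13). L{u(t-13)} = e^(-13s)/s, so L{f(t)} = 5·e^(-13s)/s

Final answer: 5·e^(-13s)/s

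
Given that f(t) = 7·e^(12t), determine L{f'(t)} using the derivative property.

f(0) = 7, F(s) = 7/(s-12). L{f'(t)} = s·F(s) - f(0) = 7s/(s-12) - 7 = (7s - 7(s-12))/(s-12) = 84/(s-12)

Final answer: 84/(s-12)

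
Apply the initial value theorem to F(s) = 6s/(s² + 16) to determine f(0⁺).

f(0⁺) = lim_{s→∞} s·6s/(s² + 16) = lim_{s→∞} 6s²/(s² + 16) = 6

Final answer: 6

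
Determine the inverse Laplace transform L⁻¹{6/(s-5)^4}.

L⁻¹{n!/(s-a)^(n+1)} = t^n·e^(at), so L⁻¹{6/(s-5)^4} = t^3·e^(5t)

Final answer: t^3·e^(5t)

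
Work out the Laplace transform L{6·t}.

L{t^n} = n!/s^(n+1), so L{t} = 1/s^2. Then L{6·t} = 6·1/s^2 = 6/s^2

Final answer: 6/s^2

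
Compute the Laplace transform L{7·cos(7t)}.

L{cos(ωt)} = s/(s² + ω²), so L{cos(7t)} = s/(s² + 49). Then L{7·cos(7t)} = 7·s/(s² + 49) = 7s/(s² + 49)

Final answer: 7s/(s² + 49)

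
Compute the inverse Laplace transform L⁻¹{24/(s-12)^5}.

L⁻¹{n!/(s-a)^(n+1)} = t^n·e^(at), so L⁻¹{24/(s-12)^5} = t^4·e^(12t)

Final answer: t^4·e^(12t)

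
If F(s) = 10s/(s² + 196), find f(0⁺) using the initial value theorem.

f(0⁺) = lim_{s→∞} s·10s/(s² + 196) = lim_{s→∞} 10s²/(s² + 196) = 10

Final answer: 10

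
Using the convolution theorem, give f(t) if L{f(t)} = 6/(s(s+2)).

6/(s(s+2)) = (6/s)·(1/(s+2)) = L{6}·L{e^(-2t)}. By convolution, f(t) = 6*e^(-2t) = ∫₀ᵗ 6·e^(-2τ) dτ = 6·(1 - e^(-2t))/2

Final answer: 6·(1 - e^(-2t))/2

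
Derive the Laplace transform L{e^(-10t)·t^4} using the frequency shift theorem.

L{e^(at)·t^n} = n!/(s-a)^(n+1), so L{e^(-10t)·t^4} = 24/(s+10)^5

Final answer: 24/(s+10)^5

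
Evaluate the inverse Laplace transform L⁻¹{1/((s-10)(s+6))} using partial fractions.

Decompose: A/(s-10) + B/(s+6). A = 1/16, B = -1/16. f(t) = (e^(10t) - e^(-6t))/16

Final answer: (e^(10t) - e^(-6t))/16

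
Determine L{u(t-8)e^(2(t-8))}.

u(t-a)f(t-a) with f(t)=e^(2t). L{e^(2t)} = 1/(s-2). By time shift: e^(-8s)/(s-2)

Final answer: e^(-8s)/(s-2)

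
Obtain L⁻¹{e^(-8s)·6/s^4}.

L⁻¹{6/s^4} = t^3. By the time shift theorem, L⁻¹{e^(-as)F(s)} = u(t-a)f(t-a) with a=8, so L⁻¹{e^(-8s)·6/s^4} = u(t-8)·(t-8)^3

Final answer: u(t-8)·(t-8)^3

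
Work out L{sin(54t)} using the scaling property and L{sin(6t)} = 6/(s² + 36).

Using L{f(at)} = (1/a)F(s/a) with a=9: L{sin(54t)} = (1/9) · 6/((s/9)² + 36) = (1/9) · 6·81/(s² + 2916) = 54/(s² + 2916)

Final answer: 54/(s² + 2916)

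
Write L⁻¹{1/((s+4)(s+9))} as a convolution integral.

1/((s+4)(s+9)) = (1/(s+4))·(1/(s+9)) = L{e^(-4t)}·L{e^(-9t)}. So f(t) = e^(-4t)*e^(-9t) = ∫₀ᵗ e^(-4τ)·e^(-9(t-τ)) dτ

Final answer: ∫₀ᵗ e^(-4τ)·e^(-9(t-τ)) dτ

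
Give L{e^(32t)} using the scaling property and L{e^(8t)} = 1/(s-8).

Using L{f(at)} = (1/a)F(s/a) with a=4 and f(t) = e^(8t): L{e^(32t)} = (1/4) · 1/((s/4)-8) = (1/4) · 4/(s-32) = 1/(s-32)

Final answer: 1/(s-32)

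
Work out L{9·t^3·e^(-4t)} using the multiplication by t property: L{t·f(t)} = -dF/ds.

Using L{t^n·e^(at)} = n!/(s-a)^(n+1), L{t^3·e^(-4t)} = 6/(s+4)^4, so L{9·t^3·e^(-4t)} = 9·6/(s+4)^4 = 54/(s+4)^4

Final answer: 54/(s+4)^4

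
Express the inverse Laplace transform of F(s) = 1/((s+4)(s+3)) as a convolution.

1/((s+4)(s+3)) = (1/(s+4))·(1/(s+3)) = L{e^(-4t)}·L{e^(-3t)}. So f(t) = e^(-4t)*e^(-3t) = ∫₀ᵗ e^(-4τ)·e^(-3(t-τ)) dτ

Final answer: ∫₀ᵗ e^(-4τ)·e^(-3(t-τ)) dτ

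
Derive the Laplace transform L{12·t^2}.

L{t^n} = n!/s^(n+1), so L{t^2} = 2/s^3. Then L{12·t^2} = 12·2/s^3 = 24/s^3

Final answer: 24/s^3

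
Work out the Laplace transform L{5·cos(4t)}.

L{cos(ωt)} = s/(s² + ω²), so L{cos(4t)} = s/(s² + 16). Then L{5·cos(4t)} = 5·s/(s² + 16) = 5s/(s² + 16)

Final answer: 5s/(s² + 16)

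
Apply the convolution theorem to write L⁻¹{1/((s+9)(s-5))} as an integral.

1/((s+9)(s-5)) = (1/(s+9))·(1/(s-5)) = L{e^(-9t)}·L{e^(5t)}. So f(t) = e^(-9t)*e^(5t) = ∫₀ᵗ e^(-9τ)·e^(5(t-τ)) dτ

Final answer: ∫₀ᵗ e^(-9τ)·e^(5(t-τ)) dτ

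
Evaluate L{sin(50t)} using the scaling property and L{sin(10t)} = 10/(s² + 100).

Using L{f(at)} = (1/a)F(s/a) with a=5: L{sin(50t)} = (1/5) · 10/((s/5)² + 100) = (1/5) · 10·25/(s² + 2500) = 50/(s² + 2500)

Final answer: 50/(s² + 2500)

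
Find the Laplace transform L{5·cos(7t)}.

L{cos(ωt)} = s/(s² + ω²), so L{cos(7t)} = s/(s² + 49). Then L{5·cos(7t)} = 5·s/(s² + 49) = 5s/(s² + 49)

Final answer: 5s/(s² + 49)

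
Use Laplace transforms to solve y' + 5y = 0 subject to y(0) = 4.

L{y'} + 5L{y} = 0. sY - 4 + 5Y = 0. Y(s+5) = 4. Y = 4/(s+5)

Final answer: y(t) = 4e^(-5t)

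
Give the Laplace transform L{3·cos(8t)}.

L{cos(ωt)} = s/(s² + ω²), so L{cos(8t)} = s/(s² + 64). Then L{3·cos(8t)} = 3·s/(s² + 64) = 3s/(s² + 64)

Final answer: 3s/(s² + 64)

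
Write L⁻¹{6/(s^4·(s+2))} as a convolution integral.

6/(s^4·(s+2)) = (6/s^4)·(1/(s+2)) = L{t^3}·L{e^(-2t)}. So f(t) = t^3*e^(-2t) = ∫₀ᵗ τ^3·e^(-2(t-τ)) dτ

Final answer: ∫₀ᵗ τ^3·e^(-2(t-τ)) dτ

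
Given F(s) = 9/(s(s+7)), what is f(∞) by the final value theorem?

f(∞) = lim_{s→0} s·9/(s(s+7)) = lim_{s→0} 9/(s+7) = 9/7 = 9/7

Final answer: 9/7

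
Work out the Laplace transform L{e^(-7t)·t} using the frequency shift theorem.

L{e^(at)·t^n} = n!/(s-a)^(n+1), so L{e^(-7t)·t} = 1/(s+7)^2

Final answer: 1/(s+7)^2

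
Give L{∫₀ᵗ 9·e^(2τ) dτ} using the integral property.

L{∫₀ᵗ f(τ)dτ} = F(s)/s with F(s) = 9/(s-2), so L{∫₀ᵗ 9·e^(2τ) dτ} = 9/(s(s-2))

Final answer: 9/(s(s-2))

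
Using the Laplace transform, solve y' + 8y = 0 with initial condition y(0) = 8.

L{y'} + 8L{y} = 0. sY - 8 + 8Y = 0. Y(s+8) = 8. Y = 8/(s+8)

Final answer: y(t) = 8e^(-8t)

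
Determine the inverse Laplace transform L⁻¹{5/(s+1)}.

L⁻¹{1/(s-a)} = e^(at), so L⁻¹{1/(s+1)} = e^(-t), and L⁻¹{5/(s+1)} = 5·e^(-t)

Final answer: 5·e^(-t)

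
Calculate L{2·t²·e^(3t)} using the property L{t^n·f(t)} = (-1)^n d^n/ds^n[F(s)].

L{e^(3t)} = 1/(s-3). d/ds[1/(s-3)] = -1/(s-3)². d²/ds²[1/(s-3)] = 2/(s-3)³. So L{t²·e^(3t)} = (-1)² · 2/(s-3)³ = 2/(s-3)³. Then L{2·t²·e^(3t)} = 2·2/(s-3)³ = 4/(s-3)³

Final answer: 4/(s-3)³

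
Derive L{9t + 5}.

L{9t + 5} = 9·L{t} + 5·L{1} = 9/s² + 5/s

Final answer: 9/s² + 5/s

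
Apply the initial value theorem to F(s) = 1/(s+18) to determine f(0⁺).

f(0⁺) = lim_{s→∞} s·1/(s+18) = lim_{s→∞} s/(s+18) = 1

Final answer: 1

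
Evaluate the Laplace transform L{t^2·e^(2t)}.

L{t^n·e^(at)} = n!/(s-a)^(n+1), so L{t^2·e^(2t)} = 2/(s-2)^3

Final answer: 2/(s-2)^3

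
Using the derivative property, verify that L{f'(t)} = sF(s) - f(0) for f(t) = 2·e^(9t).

f'(t) = 18e^(9t). Direct: L{f'(t)} = 18/(s-9). Property: s·2/(s-9) - 2 = (2s - 2(s-9))/(s-9) = 18/(s-9). ✓

Final answer: 18/(s-9)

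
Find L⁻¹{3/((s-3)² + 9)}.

Form: b/((s-a)² + b²) → e^(at)sin(bt). With a=3, b=3

Final answer: e^(3t)·sin(3t)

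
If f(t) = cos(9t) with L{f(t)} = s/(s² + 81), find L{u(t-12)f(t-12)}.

Time shift theorem: L{u(t-a)f(t-a)} = e^(-as)F(s). Here a=12, F(s) = s/(s² + 81), so L{u(t-12)f(t-12)} = e^(-12s)·s/(s² + 81)

Final answer: e^(-12s)·s/(s² + 81)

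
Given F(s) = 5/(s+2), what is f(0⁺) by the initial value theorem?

f(0⁺) = lim_{s→∞} s·5/(s+2) = lim_{s→∞} 5s/(s+2) = 5

Final answer: 5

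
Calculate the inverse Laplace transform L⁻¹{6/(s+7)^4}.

L⁻¹{n!/(s-a)^(n+1)} = t^n·e^(at) with n=3, a=-7. So L⁻¹{6/(s+7)^4} = t^3·e^(-7t)

Final answer: t^3·e^(-7t)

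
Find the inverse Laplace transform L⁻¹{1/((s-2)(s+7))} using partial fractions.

Decompose: A/(s-2) + B/(s+7). A = 1/9, B = -1/9. f(t) = (e^(2t) - e^(-7t))/9

Final answer: (e^(2t) - e^(-7t))/9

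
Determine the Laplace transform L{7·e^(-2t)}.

L{e^(at)} = 1/(s-a), so L{e^(-2t)} = 1/(s+2). Then L{7·e^(-2t)} = 7/(s+2)

Final answer: 7/(s+2)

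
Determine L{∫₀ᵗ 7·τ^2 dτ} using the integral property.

L{∫₀ᵗ f(τ)dτ} = F(s)/s with f(t) = 7t^2. F(s) = 14/s^3, so L{∫₀ᵗ 7·τ^2 dτ} = (14/s^3)/s = 14/s^4. (Check: ∫₀ᵗ 7·τ^2 dτ = 7t^3/3.)

Final answer: 14/s^4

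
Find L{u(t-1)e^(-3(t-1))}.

u(t-a)f(t-a) with f(t)=e^(-3t). L{e^(-3t)} = 1/(s+3). By time shift: e^(-s)/(s+3)

Final answer: e^(-s)/(s+3)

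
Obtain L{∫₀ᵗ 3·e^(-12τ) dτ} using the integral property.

L{∫₀ᵗ f(τ)dτ} = F(s)/s with F(s) = 3/(s+12), so L{∫₀ᵗ 3·e^(-12τ) dτ} = 3/(s(s+12))

Final answer: 3/(s(s+12))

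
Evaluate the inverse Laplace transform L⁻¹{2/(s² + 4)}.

L⁻¹{2/(s² + 4)} = sin(2t)

Final answer: sin(2t)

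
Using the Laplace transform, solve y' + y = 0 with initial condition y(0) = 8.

L{y'} + L{y} = 0. sY - 8 + Y = 0. Y(s+1) = 8. Y = 8/(s+1)

Final answer: y(t) = 8e^(-t)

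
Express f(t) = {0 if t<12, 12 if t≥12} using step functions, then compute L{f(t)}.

f(t) = 12·u(t-12). L{u(t-12)} = e^(-12s)/s, so L{f(t)} = 12·e^(-12s)/s

Final answer: 12·e^(-12s)/s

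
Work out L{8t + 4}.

L{8t + 4} = 8·L{t} + 4·L{1} = 8/s² + 4/s

Final answer: 8/s² + 4/s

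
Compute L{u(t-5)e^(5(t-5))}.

u(t-a)f(t-a) with f(t)=e^(5t). L{e^(5t)} = 1/(s-5). By time shift: e^(-5s)/(s-5)

Final answer: e^(-5s)/(s-5)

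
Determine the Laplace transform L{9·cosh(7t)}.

L{cosh(ωt)} = s/(s² - ω²), so L{cosh(7t)} = s/(s² - 49). Then L{9·cosh(7t)} = 9·s/(s² - 49) = 9s/(s² - 49)

Final answer: 9s/(s² - 49)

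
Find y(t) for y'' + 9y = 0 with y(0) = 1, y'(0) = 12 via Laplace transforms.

L{y''} + 9L{y} = 0. s²Y - s - 12 + 9Y = 0. Y(s² + 9) = s + 12. Y = (s + 12)/(s² + 9). Inverting: y(t) = cos(3t) + 4sin(3t)

Final answer: y(t) = cos(3t) + 4sin(3t)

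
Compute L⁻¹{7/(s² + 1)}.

This is the form c·a/(s² + a²) with a = 1, c = 7. L⁻¹ = 7·sin(t)

Final answer: 7·sin(t)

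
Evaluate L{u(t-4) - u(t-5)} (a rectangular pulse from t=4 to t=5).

L{u(t-a)} = e^(-as)/s. L{u(t-4) - u(t-5)} = (e^(-4s) - e^(-5s))/s

Final answer: (e^(-4s) - e^(-5s))/s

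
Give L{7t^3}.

L{t^n} = n!/s^(n+1). So L{7t^3} = 7·3!/s^4 = 42/s^4

Final answer: 42/s^4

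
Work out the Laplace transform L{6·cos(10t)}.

L{cos(ωt)} = s/(s² + ω²), so L{cos(10t)} = s/(s² + 100). Then L{6·cos(10t)} = 6·s/(s² + 100) = 6s/(s² + 100)

Final answer: 6s/(s² + 100)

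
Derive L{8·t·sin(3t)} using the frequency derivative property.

L{sin(3t)} = 3/(s² + 9). By L{t·f(t)} = -F'(s): -d/ds[3/(s² + 9)] = -(3)·(-2s)/(s² + 9)² = 6s/(s² + 9)². Then L{8·t·sin(3t)} = 8·6s/(s² + 9)² = 48s/(s² + 9)²

Final answer: 48s/(s² + 9)²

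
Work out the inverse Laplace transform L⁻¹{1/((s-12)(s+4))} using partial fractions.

Decompose: A/(s-12) + B/(s+4). A = 1/16, B = -1/16. f(t) = (e^(12t) - e^(-4t))/16

Final answer: (e^(12t) - e^(-4t))/16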